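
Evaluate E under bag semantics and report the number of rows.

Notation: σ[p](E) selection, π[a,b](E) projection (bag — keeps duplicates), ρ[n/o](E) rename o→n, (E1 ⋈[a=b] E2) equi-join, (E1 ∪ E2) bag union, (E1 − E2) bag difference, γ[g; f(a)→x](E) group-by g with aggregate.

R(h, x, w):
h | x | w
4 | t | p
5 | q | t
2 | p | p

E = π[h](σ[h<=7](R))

Per-node cardinality:
  R → 3
  σ[h<=7](R) → 3
  π[h](σ[h<=7](R)) → 3

|E| = 3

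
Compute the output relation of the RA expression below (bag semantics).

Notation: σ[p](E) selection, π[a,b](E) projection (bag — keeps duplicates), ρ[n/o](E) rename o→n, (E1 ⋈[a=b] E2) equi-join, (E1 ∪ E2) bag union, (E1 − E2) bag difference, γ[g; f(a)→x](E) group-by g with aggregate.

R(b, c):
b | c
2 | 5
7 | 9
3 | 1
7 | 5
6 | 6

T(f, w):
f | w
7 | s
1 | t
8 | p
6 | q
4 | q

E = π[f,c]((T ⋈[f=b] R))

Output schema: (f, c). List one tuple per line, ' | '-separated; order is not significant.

Subexpression sizes:
  T → 5
  R → 5
  (T ⋈[f=b] R) → 3
  π[f,c]((T ⋈[f=b] R)) → 3

== RESULT ==
f | c
6 | 6
7 | 5
7 | 9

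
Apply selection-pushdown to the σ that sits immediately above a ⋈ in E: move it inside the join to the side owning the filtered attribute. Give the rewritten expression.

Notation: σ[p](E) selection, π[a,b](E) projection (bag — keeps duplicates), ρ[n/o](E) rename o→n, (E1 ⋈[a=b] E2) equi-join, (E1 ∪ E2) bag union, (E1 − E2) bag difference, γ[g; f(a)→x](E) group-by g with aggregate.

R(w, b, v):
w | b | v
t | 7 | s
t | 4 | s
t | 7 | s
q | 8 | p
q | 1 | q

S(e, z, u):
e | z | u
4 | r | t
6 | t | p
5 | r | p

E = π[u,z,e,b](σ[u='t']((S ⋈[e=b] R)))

σ filters on u, owned by the left side.
E' = π[u,z,e,b]((σ[u='t'](S) ⋈[e=b] R))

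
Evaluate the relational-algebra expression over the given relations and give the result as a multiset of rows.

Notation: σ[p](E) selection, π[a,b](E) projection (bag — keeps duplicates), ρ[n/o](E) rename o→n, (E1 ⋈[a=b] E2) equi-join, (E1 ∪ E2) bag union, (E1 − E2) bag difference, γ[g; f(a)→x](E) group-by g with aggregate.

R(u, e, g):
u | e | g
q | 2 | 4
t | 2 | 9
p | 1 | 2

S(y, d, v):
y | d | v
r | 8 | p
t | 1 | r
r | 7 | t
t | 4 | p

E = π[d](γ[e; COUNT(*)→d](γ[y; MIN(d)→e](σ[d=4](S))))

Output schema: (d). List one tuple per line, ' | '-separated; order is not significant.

Row counts bottom-up:
  S → 4
  σ[d=4](S) → 1
  γ[y; MIN(d)→e](σ[d=4](S)) → 1
  γ[e; COUNT(*)→d](γ[y; MIN(d)→e](σ[d=4](S))) → 1
  π[d](γ[e; COUNT(*)→d](γ[y; MIN(d)→e](σ[d=4](S)))) → 1

== RESULT ==
d
1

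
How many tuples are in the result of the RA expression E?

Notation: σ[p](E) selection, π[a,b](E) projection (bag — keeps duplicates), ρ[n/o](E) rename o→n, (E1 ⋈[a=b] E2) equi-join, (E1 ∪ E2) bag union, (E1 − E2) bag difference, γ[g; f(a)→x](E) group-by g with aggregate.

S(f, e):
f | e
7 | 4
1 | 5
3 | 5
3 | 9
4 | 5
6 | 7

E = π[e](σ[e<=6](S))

Stepwise |·|:
  S → 6
  σ[e<=6](S) → 4
  π[e](σ[e<=6](S)) → 4

|E| = 4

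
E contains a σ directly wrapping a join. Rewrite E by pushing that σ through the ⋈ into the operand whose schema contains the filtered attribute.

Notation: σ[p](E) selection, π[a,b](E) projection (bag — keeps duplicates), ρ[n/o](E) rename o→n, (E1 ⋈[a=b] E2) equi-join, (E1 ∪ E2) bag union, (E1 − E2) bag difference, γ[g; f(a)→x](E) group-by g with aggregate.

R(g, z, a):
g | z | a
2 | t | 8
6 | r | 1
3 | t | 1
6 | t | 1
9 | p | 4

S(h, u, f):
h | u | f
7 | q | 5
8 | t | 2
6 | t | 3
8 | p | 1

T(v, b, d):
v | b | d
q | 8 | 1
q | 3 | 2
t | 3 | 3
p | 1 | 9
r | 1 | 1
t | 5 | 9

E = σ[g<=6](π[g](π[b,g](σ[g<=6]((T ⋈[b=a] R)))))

σ filters on g, owned by the right side.
E' = σ[g<=6](π[g](π[b,g]((T ⋈[b=a] σ[g<=6](R)))))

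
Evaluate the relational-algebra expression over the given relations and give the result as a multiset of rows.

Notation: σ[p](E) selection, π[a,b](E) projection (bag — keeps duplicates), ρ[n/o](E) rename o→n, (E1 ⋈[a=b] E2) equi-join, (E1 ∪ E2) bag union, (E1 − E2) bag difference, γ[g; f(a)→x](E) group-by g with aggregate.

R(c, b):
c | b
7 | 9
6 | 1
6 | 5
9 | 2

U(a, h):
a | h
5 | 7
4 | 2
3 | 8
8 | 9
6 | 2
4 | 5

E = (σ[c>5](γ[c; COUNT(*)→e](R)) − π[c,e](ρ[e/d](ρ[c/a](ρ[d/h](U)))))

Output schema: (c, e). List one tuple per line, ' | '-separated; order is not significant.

Subexpression sizes:
  R → 4
  γ[c; COUNT(*)→e](R) → 3
  σ[c>5](γ[c; COUNT(*)→e](R)) → 3
  U → 6
  ρ[d/h](U) → 6
  ρ[c/a](ρ[d/h](U)) → 6
  ρ[e/d](ρ[c/a](ρ[d/h](U))) → 6
  π[c,e](ρ[e/d](ρ[c/a](ρ[d/h](U)))) → 6
  (σ[c>5](γ[c; COUNT(*)→e](R)) − π[c,e](ρ[e/d](ρ[c/a](ρ[d/h](U))))) → 2

== RESULT ==
c | e
7 | 1
9 | 1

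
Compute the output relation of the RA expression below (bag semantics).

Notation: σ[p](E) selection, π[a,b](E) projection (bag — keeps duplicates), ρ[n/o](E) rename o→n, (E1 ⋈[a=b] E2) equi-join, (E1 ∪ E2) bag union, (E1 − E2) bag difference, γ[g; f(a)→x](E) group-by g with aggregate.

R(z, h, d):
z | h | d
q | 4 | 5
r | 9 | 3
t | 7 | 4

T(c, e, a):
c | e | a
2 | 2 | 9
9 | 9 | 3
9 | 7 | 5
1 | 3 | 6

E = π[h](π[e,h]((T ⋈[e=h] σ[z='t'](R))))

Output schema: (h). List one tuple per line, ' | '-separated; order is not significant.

Subexpression sizes:
  T → 4
  R → 3
  σ[z='t'](R) → 1
  (T ⋈[e=h] σ[z='t'](R)) → 1
  π[e,h]((T ⋈[e=h] σ[z='t'](R))) → 1
  π[h](π[e,h]((T ⋈[e=h] σ[z='t'](R)))) → 1

== RESULT ==
h
7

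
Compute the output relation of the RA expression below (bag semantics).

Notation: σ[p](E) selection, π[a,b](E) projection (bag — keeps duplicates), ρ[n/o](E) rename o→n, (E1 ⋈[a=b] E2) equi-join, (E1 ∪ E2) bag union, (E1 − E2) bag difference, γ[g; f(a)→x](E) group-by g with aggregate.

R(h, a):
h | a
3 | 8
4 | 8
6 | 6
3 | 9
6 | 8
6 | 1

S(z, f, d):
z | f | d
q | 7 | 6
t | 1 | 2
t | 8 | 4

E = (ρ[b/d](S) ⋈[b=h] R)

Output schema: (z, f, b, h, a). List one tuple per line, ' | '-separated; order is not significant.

Row counts bottom-up:
  S → 3
  ρ[b/d](S) → 3
  R → 6
  (ρ[b/d](S) ⋈[b=h] R) → 4

== RESULT ==
z | f | b | h | a
q | 7 | 6 | 6 | 1
q | 7 | 6 | 6 | 6
q | 7 | 6 | 6 | 8
t | 8 | 4 | 4 | 8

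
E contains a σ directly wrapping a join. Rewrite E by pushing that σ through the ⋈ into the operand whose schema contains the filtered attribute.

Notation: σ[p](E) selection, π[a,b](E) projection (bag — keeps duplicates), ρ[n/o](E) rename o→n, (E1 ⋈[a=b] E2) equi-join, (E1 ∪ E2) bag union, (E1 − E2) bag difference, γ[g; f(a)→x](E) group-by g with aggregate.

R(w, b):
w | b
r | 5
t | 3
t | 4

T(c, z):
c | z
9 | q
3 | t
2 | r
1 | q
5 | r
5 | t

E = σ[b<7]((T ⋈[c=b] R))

σ filters on b, owned by the right side.
E' = (T ⋈[c=b] σ[b<7](R))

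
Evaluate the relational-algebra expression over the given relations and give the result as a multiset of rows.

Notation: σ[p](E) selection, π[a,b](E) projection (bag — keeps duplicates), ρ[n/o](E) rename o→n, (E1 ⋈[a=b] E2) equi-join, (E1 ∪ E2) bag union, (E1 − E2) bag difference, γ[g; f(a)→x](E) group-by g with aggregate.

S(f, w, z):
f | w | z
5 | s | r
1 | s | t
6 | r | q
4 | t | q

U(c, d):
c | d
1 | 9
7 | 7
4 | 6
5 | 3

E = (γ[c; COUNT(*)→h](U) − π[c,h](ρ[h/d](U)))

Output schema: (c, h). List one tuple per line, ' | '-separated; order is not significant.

Per-node cardinality:
  U → 4
  γ[c; COUNT(*)→h](U) → 4
  U → 4
  ρ[h/d](U) → 4
  π[c,h](ρ[h/d](U)) → 4
  (γ[c; COUNT(*)→h](U) − π[c,h](ρ[h/d](U))) → 4

== RESULT ==
c | h
1 | 1
4 | 1
5 | 1
7 | 1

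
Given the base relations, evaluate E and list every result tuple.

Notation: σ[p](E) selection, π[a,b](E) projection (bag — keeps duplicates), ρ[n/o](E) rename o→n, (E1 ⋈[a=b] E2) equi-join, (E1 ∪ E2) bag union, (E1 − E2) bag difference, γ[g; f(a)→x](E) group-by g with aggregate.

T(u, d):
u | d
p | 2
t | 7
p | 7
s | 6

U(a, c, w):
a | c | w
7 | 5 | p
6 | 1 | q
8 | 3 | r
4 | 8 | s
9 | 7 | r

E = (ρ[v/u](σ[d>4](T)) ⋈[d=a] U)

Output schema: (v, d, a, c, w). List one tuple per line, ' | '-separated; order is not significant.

Subexpression sizes:
  T → 4
  σ[d>4](T) → 3
  ρ[v/u](σ[d>4](T)) → 3
  U → 5
  (ρ[v/u](σ[d>4](T)) ⋈[d=a] U) → 3

== RESULT ==
v | d | a | c | w
p | 7 | 7 | 5 | p
s | 6 | 6 | 1 | q
t | 7 | 7 | 5 | p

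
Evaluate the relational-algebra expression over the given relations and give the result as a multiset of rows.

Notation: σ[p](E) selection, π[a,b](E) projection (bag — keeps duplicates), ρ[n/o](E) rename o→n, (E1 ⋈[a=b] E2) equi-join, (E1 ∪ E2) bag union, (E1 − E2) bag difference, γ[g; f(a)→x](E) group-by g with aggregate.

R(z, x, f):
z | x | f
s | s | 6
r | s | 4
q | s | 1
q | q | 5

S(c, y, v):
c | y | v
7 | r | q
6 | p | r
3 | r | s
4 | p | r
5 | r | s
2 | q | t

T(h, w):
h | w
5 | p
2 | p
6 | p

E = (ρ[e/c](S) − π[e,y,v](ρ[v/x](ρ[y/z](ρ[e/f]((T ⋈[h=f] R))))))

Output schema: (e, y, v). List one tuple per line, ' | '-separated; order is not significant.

Per-node cardinality:
  S → 6
  ρ[e/c](S) → 6
  T → 3
  R → 4
  (T ⋈[h=f] R) → 2
  ρ[e/f]((T ⋈[h=f] R)) → 2
  ρ[y/z](ρ[e/f]((T ⋈[h=f] R))) → 2
  ρ[v/x](ρ[y/z](ρ[e/f]((T ⋈[h=f] R)))) → 2
  π[e,y,v](ρ[v/x](ρ[y/z](ρ[e/f]((T ⋈[h=f] R))))) → 2
  (ρ[e/c](S) − π[e,y,v](ρ[v/x](ρ[y/z](ρ[e/f]((T ⋈[h=f] R)))))) → 6

== RESULT ==
e | y | v
2 | q | t
3 | r | s
4 | p | r
5 | r | s
6 | p | r
7 | r | q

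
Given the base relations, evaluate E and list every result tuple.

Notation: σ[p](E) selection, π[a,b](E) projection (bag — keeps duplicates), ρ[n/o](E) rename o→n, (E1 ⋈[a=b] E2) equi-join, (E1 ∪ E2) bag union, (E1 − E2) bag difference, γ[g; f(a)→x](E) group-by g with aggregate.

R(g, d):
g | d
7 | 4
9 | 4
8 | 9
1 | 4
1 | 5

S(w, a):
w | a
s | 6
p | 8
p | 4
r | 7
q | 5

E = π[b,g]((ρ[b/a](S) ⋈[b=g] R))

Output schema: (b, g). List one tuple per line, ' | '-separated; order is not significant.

Stepwise |·|:
  S → 5
  ρ[b/a](S) → 5
  R → 5
  (ρ[b/a](S) ⋈[b=g] R) → 2
  π[b,g]((ρ[b/a](S) ⋈[b=g] R)) → 2

== RESULT ==
b | g
7 | 7
8 | 8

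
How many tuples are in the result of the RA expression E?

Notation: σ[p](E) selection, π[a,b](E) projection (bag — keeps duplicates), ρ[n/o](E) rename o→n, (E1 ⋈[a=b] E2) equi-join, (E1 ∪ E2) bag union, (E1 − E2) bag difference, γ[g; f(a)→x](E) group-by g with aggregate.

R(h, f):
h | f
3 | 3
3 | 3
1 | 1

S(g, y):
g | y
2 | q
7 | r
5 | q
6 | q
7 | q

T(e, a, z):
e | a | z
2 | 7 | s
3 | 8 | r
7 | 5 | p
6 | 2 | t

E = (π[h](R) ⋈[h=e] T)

Row counts bottom-up:
  R → 3
  π[h](R) → 3
  T → 4
  (π[h](R) ⋈[h=e] T) → 2

|E| = 2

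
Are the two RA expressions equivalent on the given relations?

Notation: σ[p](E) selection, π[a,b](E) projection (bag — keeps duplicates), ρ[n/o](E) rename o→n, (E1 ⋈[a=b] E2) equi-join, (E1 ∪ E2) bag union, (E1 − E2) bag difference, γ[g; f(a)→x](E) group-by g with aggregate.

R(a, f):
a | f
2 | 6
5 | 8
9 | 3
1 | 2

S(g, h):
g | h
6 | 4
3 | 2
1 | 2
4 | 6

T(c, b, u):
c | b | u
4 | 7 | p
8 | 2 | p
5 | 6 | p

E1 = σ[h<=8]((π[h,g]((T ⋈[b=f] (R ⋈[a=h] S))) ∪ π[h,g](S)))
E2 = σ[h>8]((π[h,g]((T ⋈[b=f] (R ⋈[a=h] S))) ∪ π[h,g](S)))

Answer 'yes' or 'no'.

E1 row counts bottom-up:
  T → 3
  R → 4
  S → 4
  (R ⋈[a=h] S) → 2
  (T ⋈[b=f] (R ⋈[a=h] S)) → 2
  π[h,g]((T ⋈[b=f] (R ⋈[a=h] S))) → 2
  S → 4
  π[h,g](S) → 4
  (π[h,g]((T ⋈[b=f] (R ⋈[a=h] S))) ∪ π[h,g](S)) → 6
  σ[h<=8]((π[h,g]((T ⋈[b=f] (R ⋈[a=h] S))) ∪ π[h,g](S))) → 6
E2 row counts bottom-up:
  T → 3
  R → 4
  S → 4
  (R ⋈[a=h] S) → 2
  (T ⋈[b=f] (R ⋈[a=h] S)) → 2
  π[h,g]((T ⋈[b=f] (R ⋈[a=h] S))) → 2
  S → 4
  π[h,g](S) → 4
  (π[h,g]((T ⋈[b=f] (R ⋈[a=h] S))) ∪ π[h,g](S)) → 6
  σ[h>8]((π[h,g]((T ⋈[b=f] (R ⋈[a=h] S))) ∪ π[h,g](S))) → 0

E1 result:
h | g
2 | 1
2 | 1
2 | 3
2 | 3
4 | 6
6 | 4
E2 result:
h | g
(0 rows)
Witness: (2, 3) appears 2× in E1 but 0× in E2.

no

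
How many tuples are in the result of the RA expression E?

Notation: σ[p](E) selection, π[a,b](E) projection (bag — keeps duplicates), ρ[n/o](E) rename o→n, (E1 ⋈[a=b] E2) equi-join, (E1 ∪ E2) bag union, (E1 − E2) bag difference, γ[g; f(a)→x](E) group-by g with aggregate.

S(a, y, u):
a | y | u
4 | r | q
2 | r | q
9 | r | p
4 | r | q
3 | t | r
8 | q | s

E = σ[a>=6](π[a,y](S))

Row counts bottom-up:
  S → 6
  π[a,y](S) → 6
  σ[a>=6](π[a,y](S)) → 2

|E| = 2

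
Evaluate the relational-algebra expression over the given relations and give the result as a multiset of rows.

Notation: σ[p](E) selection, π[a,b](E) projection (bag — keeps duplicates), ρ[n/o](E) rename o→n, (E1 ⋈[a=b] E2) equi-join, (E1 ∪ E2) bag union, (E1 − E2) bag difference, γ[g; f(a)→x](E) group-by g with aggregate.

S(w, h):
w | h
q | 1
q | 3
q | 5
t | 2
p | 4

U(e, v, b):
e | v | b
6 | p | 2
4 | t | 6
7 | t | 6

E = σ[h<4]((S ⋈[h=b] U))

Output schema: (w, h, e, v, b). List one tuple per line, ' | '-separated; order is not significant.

Subexpression sizes:
  S → 5
  U → 3
  (S ⋈[h=b] U) → 1
  σ[h<4]((S ⋈[h=b] U)) → 1

== RESULT ==
w | h | e | v | b
t | 2 | 6 | p | 2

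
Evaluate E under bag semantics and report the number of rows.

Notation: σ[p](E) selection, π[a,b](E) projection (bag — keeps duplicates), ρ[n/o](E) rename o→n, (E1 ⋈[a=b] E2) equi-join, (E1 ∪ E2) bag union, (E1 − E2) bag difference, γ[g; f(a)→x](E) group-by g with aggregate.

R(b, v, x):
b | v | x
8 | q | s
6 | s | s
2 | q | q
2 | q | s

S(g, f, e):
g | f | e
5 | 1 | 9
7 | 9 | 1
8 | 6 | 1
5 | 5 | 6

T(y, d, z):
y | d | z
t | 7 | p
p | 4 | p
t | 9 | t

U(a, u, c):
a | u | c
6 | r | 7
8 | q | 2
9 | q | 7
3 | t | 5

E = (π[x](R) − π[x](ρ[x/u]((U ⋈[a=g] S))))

Subexpression sizes:
  R → 4
  π[x](R) → 4
  U → 4
  S → 4
  (U ⋈[a=g] S) → 1
  ρ[x/u]((U ⋈[a=g] S)) → 1
  π[x](ρ[x/u]((U ⋈[a=g] S))) → 1
  (π[x](R) − π[x](ρ[x/u]((U ⋈[a=g] S)))) → 3

|E| = 3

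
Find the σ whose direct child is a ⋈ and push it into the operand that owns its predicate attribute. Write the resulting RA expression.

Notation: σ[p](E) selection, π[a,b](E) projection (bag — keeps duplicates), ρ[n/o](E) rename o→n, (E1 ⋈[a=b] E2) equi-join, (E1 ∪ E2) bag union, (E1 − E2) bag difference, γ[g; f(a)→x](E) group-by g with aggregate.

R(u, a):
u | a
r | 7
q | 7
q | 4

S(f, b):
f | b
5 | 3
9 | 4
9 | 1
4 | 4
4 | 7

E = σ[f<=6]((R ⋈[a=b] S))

σ filters on f, owned by the right side.
E' = (R ⋈[a=b] σ[f<=6](S))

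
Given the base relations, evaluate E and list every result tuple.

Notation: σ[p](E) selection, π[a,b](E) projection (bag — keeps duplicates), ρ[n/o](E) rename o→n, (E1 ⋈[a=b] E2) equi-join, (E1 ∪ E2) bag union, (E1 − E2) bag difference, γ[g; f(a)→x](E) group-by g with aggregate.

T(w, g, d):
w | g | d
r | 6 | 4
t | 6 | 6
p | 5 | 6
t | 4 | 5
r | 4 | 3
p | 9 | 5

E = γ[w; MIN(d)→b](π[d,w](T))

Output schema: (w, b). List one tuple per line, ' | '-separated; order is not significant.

Subexpression sizes:
  T → 6
  π[d,w](T) → 6
  γ[w; MIN(d)→b](π[d,w](T)) → 3

== RESULT ==
w | b
p | 5
r | 3
t | 5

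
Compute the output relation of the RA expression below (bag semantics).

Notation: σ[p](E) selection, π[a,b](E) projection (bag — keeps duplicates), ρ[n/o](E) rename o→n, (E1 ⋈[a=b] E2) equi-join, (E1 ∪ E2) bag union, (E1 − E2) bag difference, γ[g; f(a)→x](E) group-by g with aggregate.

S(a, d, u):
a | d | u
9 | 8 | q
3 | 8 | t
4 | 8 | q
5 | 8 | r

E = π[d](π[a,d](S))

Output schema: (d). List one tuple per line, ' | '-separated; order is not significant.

Subexpression sizes:
  S → 4
  π[a,d](S) → 4
  π[d](π[a,d](S)) → 4

== RESULT ==
d
8
8
8
8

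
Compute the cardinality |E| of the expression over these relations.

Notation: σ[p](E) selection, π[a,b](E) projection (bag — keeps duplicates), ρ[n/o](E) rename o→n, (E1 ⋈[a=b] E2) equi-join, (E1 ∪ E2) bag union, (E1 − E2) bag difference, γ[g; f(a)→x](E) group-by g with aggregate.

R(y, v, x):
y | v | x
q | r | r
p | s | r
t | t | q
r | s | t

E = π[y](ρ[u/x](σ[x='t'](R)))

Per-node cardinality:
  R → 4
  σ[x='t'](R) → 1
  ρ[u/x](σ[x='t'](R)) → 1
  π[y](ρ[u/x](σ[x='t'](R))) → 1

|E| = 1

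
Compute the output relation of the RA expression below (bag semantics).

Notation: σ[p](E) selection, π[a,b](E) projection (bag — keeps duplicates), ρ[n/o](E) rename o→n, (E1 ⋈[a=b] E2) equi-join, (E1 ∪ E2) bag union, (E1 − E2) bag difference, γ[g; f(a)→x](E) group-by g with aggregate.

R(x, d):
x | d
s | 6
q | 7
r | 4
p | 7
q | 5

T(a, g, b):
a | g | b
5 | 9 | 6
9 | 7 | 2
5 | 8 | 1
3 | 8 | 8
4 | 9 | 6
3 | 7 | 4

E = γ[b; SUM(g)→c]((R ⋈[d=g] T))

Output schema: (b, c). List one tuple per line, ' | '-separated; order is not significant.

Per-node cardinality:
  R → 5
  T → 6
  (R ⋈[d=g] T) → 4
  γ[b; SUM(g)→c]((R ⋈[d=g] T)) → 2

== RESULT ==
b | c
2 | 14
4 | 14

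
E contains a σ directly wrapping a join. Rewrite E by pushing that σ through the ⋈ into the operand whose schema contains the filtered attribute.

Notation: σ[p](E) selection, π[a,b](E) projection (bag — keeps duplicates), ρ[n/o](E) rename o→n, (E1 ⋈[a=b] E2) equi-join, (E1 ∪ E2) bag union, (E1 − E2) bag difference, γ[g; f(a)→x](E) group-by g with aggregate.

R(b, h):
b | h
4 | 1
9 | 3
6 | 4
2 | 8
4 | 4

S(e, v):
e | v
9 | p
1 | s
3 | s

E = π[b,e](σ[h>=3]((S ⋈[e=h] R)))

σ filters on h, owned by the right side.
E' = π[b,e]((S ⋈[e=h] σ[h>=3](R)))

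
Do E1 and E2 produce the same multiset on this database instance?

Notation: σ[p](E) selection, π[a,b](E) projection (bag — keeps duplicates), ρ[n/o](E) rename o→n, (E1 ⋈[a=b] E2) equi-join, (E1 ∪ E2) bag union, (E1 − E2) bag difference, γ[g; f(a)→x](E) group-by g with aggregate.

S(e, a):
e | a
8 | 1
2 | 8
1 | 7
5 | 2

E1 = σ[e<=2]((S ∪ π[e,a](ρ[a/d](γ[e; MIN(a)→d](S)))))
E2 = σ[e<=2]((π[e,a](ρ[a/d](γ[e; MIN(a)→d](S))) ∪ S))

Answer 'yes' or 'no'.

E1 row counts bottom-up:
  S → 4
  S → 4
  γ[e; MIN(a)→d](S) → 4
  ρ[a/d](γ[e; MIN(a)→d](S)) → 4
  π[e,a](ρ[a/d](γ[e; MIN(a)→d](S))) → 4
  (S ∪ π[e,a](ρ[a/d](γ[e; MIN(a)→d](S)))) → 8
  σ[e<=2]((S ∪ π[e,a](ρ[a/d](γ[e; MIN(a)→d](S))))) → 4
E2 row counts bottom-up:
  S → 4
  γ[e; MIN(a)→d](S) → 4
  ρ[a/d](γ[e; MIN(a)→d](S)) → 4
  π[e,a](ρ[a/d](γ[e; MIN(a)→d](S))) → 4
  S → 4
  (π[e,a](ρ[a/d](γ[e; MIN(a)→d](S))) ∪ S) → 8
  σ[e<=2]((π[e,a](ρ[a/d](γ[e; MIN(a)→d](S))) ∪ S)) → 4

E1 and E2 produce the same multiset:
e | a
1 | 7
1 | 7
2 | 8
2 | 8

yes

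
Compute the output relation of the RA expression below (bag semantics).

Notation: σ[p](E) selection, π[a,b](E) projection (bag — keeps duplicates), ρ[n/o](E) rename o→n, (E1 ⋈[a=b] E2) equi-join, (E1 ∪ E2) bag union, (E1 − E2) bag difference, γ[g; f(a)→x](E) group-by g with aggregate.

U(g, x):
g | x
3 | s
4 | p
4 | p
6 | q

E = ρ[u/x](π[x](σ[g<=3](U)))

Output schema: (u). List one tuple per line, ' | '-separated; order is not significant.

Subexpression sizes:
  U → 4
  σ[g<=3](U) → 1
  π[x](σ[g<=3](U)) → 1
  ρ[u/x](π[x](σ[g<=3](U))) → 1

== RESULT ==
u
s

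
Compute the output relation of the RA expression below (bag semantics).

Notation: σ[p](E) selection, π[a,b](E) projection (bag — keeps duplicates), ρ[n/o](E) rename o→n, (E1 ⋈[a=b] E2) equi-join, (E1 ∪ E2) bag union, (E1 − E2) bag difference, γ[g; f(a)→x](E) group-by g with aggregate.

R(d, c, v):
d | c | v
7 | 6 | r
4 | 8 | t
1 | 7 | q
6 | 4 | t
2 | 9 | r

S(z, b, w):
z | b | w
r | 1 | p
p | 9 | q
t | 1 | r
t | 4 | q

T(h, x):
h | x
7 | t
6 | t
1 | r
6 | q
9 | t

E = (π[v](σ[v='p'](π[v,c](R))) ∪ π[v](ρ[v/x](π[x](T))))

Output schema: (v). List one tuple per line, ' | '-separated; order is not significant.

Per-node cardinality:
  R → 5
  π[v,c](R) → 5
  σ[v='p'](π[v,c](R)) → 0
  π[v](σ[v='p'](π[v,c](R))) → 0
  T → 5
  π[x](T) → 5
  ρ[v/x](π[x](T)) → 5
  π[v](ρ[v/x](π[x](T))) → 5
  (π[v](σ[v='p'](π[v,c](R))) ∪ π[v](ρ[v/x](π[x](T)))) → 5

== RESULT ==
v
q
r
t
t
t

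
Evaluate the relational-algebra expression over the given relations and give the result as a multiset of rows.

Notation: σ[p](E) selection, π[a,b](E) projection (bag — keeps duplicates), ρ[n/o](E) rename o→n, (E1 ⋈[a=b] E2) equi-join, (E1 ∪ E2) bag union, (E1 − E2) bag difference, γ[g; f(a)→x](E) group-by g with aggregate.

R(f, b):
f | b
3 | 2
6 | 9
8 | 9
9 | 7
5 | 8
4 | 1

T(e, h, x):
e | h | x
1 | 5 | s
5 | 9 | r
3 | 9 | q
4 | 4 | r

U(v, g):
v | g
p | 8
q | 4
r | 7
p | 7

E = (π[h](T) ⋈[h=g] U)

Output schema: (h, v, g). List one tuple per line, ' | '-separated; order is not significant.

Row counts bottom-up:
  T → 4
  π[h](T) → 4
  U → 4
  (π[h](T) ⋈[h=g] U) → 1

== RESULT ==
h | v | g
4 | q | 4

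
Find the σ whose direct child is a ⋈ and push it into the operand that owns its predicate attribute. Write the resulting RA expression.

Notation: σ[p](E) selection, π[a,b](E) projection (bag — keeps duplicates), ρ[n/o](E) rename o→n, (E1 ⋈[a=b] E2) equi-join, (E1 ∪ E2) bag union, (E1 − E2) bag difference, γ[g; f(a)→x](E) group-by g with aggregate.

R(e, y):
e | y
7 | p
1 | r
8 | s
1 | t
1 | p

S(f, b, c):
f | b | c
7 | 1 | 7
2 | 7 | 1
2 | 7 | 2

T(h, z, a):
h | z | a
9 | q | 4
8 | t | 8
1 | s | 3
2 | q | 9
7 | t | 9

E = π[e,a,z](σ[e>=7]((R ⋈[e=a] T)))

σ filters on e, owned by the left side.
E' = π[e,a,z]((σ[e>=7](R) ⋈[e=a] T))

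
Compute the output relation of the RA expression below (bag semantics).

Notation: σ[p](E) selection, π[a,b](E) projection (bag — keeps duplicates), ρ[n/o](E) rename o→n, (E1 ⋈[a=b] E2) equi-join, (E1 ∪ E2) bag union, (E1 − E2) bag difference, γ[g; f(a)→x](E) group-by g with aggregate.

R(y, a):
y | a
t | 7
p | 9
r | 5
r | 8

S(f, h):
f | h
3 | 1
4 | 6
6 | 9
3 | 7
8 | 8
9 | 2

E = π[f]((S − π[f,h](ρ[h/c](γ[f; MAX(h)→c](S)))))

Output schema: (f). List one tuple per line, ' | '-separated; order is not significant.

Stepwise |·|:
  S → 6
  S → 6
  γ[f; MAX(h)→c](S) → 5
  ρ[h/c](γ[f; MAX(h)→c](S)) → 5
  π[f,h](ρ[h/c](γ[f; MAX(h)→c](S))) → 5
  (S − π[f,h](ρ[h/c](γ[f; MAX(h)→c](S)))) → 1
  π[f]((S − π[f,h](ρ[h/c](γ[f; MAX(h)→c](S))))) → 1

== RESULT ==
f
3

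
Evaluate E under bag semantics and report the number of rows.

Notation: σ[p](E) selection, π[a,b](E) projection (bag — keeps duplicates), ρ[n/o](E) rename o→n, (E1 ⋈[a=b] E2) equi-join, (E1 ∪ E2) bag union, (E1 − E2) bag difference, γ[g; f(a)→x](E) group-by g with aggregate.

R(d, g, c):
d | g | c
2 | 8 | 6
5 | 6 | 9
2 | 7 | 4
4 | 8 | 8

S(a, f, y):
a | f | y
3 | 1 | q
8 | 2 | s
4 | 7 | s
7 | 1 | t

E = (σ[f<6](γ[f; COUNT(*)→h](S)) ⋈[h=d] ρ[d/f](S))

Stepwise |·|:
  S → 4
  γ[f; COUNT(*)→h](S) → 3
  σ[f<6](γ[f; COUNT(*)→h](S)) → 2
  S → 4
  ρ[d/f](S) → 4
  (σ[f<6](γ[f; COUNT(*)→h](S)) ⋈[h=d] ρ[d/f](S)) → 3

|E| = 3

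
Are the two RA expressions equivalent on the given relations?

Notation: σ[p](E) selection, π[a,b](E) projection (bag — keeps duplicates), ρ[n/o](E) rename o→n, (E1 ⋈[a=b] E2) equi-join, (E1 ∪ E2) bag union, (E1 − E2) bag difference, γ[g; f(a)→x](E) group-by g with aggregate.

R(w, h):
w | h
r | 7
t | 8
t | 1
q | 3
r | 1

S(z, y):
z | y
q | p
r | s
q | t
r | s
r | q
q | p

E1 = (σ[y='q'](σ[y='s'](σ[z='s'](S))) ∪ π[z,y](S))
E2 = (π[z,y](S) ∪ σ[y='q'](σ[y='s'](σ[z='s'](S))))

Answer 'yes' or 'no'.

E1 row counts bottom-up:
  S → 6
  σ[z='s'](S) → 0
  σ[y='s'](σ[z='s'](S)) → 0
  σ[y='q'](σ[y='s'](σ[z='s'](S))) → 0
  S → 6
  π[z,y](S) → 6
  (σ[y='q'](σ[y='s'](σ[z='s'](S))) ∪ π[z,y](S)) → 6
E2 row counts bottom-up:
  S → 6
  π[z,y](S) → 6
  S → 6
  σ[z='s'](S) → 0
  σ[y='s'](σ[z='s'](S)) → 0
  σ[y='q'](σ[y='s'](σ[z='s'](S))) → 0
  (π[z,y](S) ∪ σ[y='q'](σ[y='s'](σ[z='s'](S)))) → 6

E1 and E2 produce the same multiset:
z | y
q | p
q | p
q | t
r | q
r | s
r | s

yes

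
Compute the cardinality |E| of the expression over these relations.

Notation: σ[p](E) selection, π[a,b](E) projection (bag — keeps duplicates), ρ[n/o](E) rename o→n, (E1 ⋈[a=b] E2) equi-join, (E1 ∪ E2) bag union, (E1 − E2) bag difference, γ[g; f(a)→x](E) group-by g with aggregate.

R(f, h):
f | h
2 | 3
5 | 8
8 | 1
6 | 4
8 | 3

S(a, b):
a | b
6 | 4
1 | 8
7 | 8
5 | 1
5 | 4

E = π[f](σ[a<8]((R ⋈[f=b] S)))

Stepwise |·|:
  R → 5
  S → 5
  (R ⋈[f=b] S) → 4
  σ[a<8]((R ⋈[f=b] S)) → 4
  π[f](σ[a<8]((R ⋈[f=b] S))) → 4

|E| = 4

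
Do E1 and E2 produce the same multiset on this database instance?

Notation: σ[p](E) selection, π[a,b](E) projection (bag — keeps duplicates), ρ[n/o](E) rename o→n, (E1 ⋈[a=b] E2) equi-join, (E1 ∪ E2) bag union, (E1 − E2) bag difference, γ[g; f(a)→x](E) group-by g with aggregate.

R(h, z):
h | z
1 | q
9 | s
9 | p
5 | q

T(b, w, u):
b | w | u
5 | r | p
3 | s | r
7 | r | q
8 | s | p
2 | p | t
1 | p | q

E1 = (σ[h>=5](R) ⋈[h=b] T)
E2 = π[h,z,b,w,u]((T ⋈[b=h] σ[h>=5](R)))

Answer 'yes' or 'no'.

E1 row counts bottom-up:
  R → 4
  σ[h>=5](R) → 3
  T → 6
  (σ[h>=5](R) ⋈[h=b] T) → 1
E2 row counts bottom-up:
  T → 6
  R → 4
  σ[h>=5](R) → 3
  (T ⋈[b=h] σ[h>=5](R)) → 1
  π[h,z,b,w,u]((T ⋈[b=h] σ[h>=5](R))) → 1

E1 and E2 produce the same multiset:
h | z | b | w | u
5 | q | 5 | r | p

yes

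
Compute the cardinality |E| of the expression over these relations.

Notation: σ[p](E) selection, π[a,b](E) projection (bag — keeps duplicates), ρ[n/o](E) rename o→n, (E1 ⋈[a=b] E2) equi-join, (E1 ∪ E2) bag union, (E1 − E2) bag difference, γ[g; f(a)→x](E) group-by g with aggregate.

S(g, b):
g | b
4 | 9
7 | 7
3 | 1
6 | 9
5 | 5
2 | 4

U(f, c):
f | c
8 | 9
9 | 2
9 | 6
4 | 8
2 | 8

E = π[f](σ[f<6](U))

Per-node cardinality:
  U → 5
  σ[f<6](U) → 2
  π[f](σ[f<6](U)) → 2

|E| = 2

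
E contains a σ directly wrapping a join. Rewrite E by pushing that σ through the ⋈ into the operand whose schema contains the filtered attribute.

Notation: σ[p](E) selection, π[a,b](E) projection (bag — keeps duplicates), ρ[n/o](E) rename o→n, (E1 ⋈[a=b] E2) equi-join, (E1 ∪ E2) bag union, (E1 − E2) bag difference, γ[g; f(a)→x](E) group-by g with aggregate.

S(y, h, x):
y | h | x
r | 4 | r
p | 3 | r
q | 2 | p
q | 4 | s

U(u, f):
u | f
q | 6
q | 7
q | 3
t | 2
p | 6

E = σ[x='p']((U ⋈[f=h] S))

σ filters on x, owned by the right side.
E' = (U ⋈[f=h] σ[x='p'](S))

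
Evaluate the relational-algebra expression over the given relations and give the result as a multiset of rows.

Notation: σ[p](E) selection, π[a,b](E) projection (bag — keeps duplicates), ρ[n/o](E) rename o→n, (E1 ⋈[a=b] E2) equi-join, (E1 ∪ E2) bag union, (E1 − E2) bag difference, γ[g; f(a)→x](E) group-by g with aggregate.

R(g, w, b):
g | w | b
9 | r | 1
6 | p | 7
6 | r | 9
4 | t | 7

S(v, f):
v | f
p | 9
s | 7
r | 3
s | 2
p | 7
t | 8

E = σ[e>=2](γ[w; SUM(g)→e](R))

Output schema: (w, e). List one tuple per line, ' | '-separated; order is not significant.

Row counts bottom-up:
  R → 4
  γ[w; SUM(g)→e](R) → 3
  σ[e>=2](γ[w; SUM(g)→e](R)) → 3

== RESULT ==
w | e
p | 6
r | 15
t | 4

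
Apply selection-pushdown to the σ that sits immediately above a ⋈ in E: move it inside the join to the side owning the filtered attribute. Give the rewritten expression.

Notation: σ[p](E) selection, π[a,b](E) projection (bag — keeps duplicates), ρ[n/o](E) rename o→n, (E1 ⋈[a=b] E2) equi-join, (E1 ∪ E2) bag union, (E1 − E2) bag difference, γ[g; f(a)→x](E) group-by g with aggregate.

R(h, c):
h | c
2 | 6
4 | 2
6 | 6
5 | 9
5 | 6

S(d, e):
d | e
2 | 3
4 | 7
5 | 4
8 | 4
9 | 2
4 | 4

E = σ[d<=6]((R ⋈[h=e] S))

σ filters on d, owned by the right side.
E' = (R ⋈[h=e] σ[d<=6](S))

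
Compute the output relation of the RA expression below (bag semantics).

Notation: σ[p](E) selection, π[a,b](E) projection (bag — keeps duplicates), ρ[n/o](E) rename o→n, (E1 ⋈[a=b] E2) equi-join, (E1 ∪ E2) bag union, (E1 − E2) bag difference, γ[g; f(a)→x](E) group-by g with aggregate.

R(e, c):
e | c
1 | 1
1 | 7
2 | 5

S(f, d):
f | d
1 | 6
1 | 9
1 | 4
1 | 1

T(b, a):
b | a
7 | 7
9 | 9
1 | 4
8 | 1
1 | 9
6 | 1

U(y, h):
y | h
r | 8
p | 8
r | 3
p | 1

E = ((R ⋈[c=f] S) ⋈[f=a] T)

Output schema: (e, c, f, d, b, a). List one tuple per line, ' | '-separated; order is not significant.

Stepwise |·|:
  R → 3
  S → 4
  (R ⋈[c=f] S) → 4
  T → 6
  ((R ⋈[c=f] S) ⋈[f=a] T) → 8

== RESULT ==
e | c | f | d | b | a
1 | 1 | 1 | 1 | 6 | 1
1 | 1 | 1 | 1 | 8 | 1
1 | 1 | 1 | 4 | 6 | 1
1 | 1 | 1 | 4 | 8 | 1
1 | 1 | 1 | 6 | 6 | 1
1 | 1 | 1 | 6 | 8 | 1
1 | 1 | 1 | 9 | 6 | 1
1 | 1 | 1 | 9 | 8 | 1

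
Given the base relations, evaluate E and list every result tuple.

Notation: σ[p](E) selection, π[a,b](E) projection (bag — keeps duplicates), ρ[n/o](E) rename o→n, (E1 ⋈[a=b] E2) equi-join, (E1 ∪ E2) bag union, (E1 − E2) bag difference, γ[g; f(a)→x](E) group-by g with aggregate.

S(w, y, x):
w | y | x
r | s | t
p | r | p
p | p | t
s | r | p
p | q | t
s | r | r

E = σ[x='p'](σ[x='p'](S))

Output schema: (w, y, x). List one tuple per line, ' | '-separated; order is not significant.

Subexpression sizes:
  S → 6
  σ[x='p'](S) → 2
  σ[x='p'](σ[x='p'](S)) → 2

== RESULT ==
w | y | x
p | r | p
s | r | p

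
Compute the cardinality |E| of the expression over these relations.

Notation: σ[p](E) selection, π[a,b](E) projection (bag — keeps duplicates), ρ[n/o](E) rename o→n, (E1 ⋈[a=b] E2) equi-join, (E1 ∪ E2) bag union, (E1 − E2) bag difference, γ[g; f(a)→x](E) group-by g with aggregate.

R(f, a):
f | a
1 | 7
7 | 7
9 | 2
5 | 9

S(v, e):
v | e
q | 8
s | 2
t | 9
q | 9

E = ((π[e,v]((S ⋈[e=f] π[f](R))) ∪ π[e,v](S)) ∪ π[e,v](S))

Subexpression sizes:
  S → 4
  R → 4
  π[f](R) → 4
  (S ⋈[e=f] π[f](R)) → 2
  π[e,v]((S ⋈[e=f] π[f](R))) → 2
  S → 4
  π[e,v](S) → 4
  (π[e,v]((S ⋈[e=f] π[f](R))) ∪ π[e,v](S)) → 6
  S → 4
  π[e,v](S) → 4
  ((π[e,v]((S ⋈[e=f] π[f](R))) ∪ π[e,v](S)) ∪ π[e,v](S)) → 10

|E| = 10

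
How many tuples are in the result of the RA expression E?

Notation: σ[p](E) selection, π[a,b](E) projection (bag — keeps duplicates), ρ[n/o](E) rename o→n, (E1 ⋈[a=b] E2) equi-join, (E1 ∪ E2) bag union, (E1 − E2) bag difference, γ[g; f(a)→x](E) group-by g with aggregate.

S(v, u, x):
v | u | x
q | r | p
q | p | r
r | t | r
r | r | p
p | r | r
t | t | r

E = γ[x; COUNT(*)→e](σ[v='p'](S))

Per-node cardinality:
  S → 6
  σ[v='p'](S) → 1
  γ[x; COUNT(*)→e](σ[v='p'](S)) → 1

|E| = 1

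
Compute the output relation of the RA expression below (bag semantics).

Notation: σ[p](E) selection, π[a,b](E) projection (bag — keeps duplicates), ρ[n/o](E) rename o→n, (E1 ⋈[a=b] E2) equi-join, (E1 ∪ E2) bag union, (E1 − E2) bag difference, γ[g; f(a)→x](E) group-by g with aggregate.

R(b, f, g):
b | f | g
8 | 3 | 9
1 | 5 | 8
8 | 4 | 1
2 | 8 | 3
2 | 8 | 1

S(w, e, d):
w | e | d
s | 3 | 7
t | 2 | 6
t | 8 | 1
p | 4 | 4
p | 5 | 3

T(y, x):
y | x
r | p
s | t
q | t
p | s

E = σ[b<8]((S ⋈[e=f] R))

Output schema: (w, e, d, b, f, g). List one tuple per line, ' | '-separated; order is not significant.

Per-node cardinality:
  S → 5
  R → 5
  (S ⋈[e=f] R) → 5
  σ[b<8]((S ⋈[e=f] R)) → 3

== RESULT ==
w | e | d | b | f | g
p | 5 | 3 | 1 | 5 | 8
t | 8 | 1 | 2 | 8 | 1
t | 8 | 1 | 2 | 8 | 3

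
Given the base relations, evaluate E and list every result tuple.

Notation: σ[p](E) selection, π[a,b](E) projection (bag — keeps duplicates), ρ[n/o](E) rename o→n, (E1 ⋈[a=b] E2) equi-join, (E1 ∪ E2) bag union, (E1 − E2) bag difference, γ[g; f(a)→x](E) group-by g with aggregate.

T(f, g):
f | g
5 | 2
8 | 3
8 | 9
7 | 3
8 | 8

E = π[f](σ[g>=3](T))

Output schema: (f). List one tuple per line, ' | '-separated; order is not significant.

Per-node cardinality:
  T → 5
  σ[g>=3](T) → 4
  π[f](σ[g>=3](T)) → 4

== RESULT ==
f
7
8
8
8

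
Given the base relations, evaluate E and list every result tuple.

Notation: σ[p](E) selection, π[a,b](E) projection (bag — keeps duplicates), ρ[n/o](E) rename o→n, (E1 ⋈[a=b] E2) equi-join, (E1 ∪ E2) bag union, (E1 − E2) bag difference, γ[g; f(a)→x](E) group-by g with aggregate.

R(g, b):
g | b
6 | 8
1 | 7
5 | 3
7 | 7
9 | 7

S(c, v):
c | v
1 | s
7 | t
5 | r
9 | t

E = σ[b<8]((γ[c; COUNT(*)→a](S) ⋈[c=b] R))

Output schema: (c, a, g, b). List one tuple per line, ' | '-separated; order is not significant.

Row counts bottom-up:
  S → 4
  γ[c; COUNT(*)→a](S) → 4
  R → 5
  (γ[c; COUNT(*)→a](S) ⋈[c=b] R) → 3
  σ[b<8]((γ[c; COUNT(*)→a](S) ⋈[c=b] R)) → 3

== RESULT ==
c | a | g | b
7 | 1 | 1 | 7
7 | 1 | 7 | 7
7 | 1 | 9 | 7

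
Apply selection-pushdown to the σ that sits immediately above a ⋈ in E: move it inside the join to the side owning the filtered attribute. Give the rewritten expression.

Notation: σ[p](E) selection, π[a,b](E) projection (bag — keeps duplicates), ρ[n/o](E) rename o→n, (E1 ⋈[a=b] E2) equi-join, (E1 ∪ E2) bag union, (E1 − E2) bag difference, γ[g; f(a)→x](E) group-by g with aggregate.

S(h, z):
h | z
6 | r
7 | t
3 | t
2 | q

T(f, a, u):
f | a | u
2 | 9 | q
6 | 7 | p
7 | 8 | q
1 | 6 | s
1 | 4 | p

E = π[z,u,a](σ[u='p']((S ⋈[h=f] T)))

σ filters on u, owned by the right side.
E' = π[z,u,a]((S ⋈[h=f] σ[u='p'](T)))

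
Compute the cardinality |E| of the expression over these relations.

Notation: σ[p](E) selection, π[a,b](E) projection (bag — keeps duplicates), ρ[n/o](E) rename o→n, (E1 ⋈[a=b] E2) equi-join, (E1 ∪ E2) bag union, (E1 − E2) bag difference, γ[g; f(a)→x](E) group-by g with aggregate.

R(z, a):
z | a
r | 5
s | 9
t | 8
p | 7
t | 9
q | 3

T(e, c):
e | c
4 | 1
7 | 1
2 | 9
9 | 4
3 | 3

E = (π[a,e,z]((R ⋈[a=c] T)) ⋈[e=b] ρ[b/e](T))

Subexpression sizes:
  R → 6
  T → 5
  (R ⋈[a=c] T) → 3
  π[a,e,z]((R ⋈[a=c] T)) → 3
  T → 5
  ρ[b/e](T) → 5
  (π[a,e,z]((R ⋈[a=c] T)) ⋈[e=b] ρ[b/e](T)) → 3

|E| = 3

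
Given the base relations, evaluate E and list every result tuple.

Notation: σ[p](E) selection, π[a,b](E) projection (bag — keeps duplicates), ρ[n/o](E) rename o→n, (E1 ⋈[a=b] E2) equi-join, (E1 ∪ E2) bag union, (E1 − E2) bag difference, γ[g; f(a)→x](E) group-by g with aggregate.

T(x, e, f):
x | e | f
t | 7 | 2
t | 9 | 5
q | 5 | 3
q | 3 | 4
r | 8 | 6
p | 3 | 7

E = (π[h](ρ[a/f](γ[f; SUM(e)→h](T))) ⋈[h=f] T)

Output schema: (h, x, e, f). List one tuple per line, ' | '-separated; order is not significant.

Subexpression sizes:
  T → 6
  γ[f; SUM(e)→h](T) → 6
  ρ[a/f](γ[f; SUM(e)→h](T)) → 6
  π[h](ρ[a/f](γ[f; SUM(e)→h](T))) → 6
  T → 6
  (π[h](ρ[a/f](γ[f; SUM(e)→h](T))) ⋈[h=f] T) → 4

== RESULT ==
h | x | e | f
3 | q | 5 | 3
3 | q | 5 | 3
5 | t | 9 | 5
7 | p | 3 | 7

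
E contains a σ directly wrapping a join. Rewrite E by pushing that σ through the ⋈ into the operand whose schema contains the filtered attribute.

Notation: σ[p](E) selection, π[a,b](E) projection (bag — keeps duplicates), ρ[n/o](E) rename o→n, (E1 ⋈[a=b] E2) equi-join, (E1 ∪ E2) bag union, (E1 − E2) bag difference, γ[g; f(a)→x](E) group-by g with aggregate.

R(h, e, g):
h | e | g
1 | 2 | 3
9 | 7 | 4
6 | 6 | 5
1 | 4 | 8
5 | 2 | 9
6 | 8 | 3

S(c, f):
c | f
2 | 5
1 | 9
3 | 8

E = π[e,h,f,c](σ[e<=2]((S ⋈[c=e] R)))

σ filters on e, owned by the right side.
E' = π[e,h,f,c]((S ⋈[c=e] σ[e<=2](R)))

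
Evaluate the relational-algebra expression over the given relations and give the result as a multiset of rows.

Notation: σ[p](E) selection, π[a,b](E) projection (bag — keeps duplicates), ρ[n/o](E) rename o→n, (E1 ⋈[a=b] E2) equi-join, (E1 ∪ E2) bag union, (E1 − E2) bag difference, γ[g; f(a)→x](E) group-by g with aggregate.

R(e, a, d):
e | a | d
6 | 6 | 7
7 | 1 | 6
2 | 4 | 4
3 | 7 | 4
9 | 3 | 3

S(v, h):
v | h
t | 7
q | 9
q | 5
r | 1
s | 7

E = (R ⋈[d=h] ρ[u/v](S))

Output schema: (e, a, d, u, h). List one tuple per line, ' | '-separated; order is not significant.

Row counts bottom-up:
  R → 5
  S → 5
  ρ[u/v](S) → 5
  (R ⋈[d=h] ρ[u/v](S)) → 2

== RESULT ==
e | a | d | u | h
6 | 6 | 7 | s | 7
6 | 6 | 7 | t | 7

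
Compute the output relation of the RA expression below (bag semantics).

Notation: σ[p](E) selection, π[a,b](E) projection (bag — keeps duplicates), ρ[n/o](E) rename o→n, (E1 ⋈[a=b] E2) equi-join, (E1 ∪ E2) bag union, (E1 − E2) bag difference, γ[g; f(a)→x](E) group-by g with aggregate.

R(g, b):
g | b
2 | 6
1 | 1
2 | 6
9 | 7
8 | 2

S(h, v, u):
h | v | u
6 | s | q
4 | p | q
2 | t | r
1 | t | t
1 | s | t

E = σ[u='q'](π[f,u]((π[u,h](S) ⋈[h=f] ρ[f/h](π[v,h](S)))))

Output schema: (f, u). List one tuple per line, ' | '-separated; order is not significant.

Row counts bottom-up:
  S → 5
  π[u,h](S) → 5
  S → 5
  π[v,h](S) → 5
  ρ[f/h](π[v,h](S)) → 5
  (π[u,h](S) ⋈[h=f] ρ[f/h](π[v,h](S))) → 7
  π[f,u]((π[u,h](S) ⋈[h=f] ρ[f/h](π[v,h](S)))) → 7
  σ[u='q'](π[f,u]((π[u,h](S) ⋈[h=f] ρ[f/h](π[v,h](S))))) → 2

== RESULT ==
f | u
4 | q
6 | q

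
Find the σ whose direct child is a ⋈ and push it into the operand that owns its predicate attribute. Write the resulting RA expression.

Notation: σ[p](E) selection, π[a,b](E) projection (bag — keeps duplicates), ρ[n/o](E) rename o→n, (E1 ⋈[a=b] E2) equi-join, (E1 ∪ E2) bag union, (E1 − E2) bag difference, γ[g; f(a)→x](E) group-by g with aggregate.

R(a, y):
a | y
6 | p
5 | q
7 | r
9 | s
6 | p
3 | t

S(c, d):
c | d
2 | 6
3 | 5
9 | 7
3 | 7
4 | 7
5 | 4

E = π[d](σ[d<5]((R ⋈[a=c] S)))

σ filters on d, owned by the right side.
E' = π[d]((R ⋈[a=c] σ[d<5](S)))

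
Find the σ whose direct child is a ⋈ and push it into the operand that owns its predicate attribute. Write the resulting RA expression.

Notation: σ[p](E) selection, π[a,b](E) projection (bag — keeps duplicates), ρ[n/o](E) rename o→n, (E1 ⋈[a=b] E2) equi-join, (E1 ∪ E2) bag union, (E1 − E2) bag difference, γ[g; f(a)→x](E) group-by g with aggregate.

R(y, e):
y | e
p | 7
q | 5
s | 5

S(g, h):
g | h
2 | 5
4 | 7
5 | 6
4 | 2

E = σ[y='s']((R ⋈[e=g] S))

σ filters on y, owned by the left side.
E' = (σ[y='s'](R) ⋈[e=g] S)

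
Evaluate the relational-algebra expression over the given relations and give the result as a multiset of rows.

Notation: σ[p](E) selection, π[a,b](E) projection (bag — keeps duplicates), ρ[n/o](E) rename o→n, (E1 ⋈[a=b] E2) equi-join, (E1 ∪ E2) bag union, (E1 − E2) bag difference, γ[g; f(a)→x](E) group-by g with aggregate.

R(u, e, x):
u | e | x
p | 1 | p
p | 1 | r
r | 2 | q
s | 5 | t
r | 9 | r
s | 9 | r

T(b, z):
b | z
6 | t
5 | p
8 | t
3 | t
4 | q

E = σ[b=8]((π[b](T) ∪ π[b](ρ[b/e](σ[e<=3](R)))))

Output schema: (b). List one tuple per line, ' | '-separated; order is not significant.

Row counts bottom-up:
  T → 5
  π[b](T) → 5
  R → 6
  σ[e<=3](R) → 3
  ρ[b/e](σ[e<=3](R)) → 3
  π[b](ρ[b/e](σ[e<=3](R))) → 3
  (π[b](T) ∪ π[b](ρ[b/e](σ[e<=3](R)))) → 8
  σ[b=8]((π[b](T) ∪ π[b](ρ[b/e](σ[e<=3](R))))) → 1

== RESULT ==
b
8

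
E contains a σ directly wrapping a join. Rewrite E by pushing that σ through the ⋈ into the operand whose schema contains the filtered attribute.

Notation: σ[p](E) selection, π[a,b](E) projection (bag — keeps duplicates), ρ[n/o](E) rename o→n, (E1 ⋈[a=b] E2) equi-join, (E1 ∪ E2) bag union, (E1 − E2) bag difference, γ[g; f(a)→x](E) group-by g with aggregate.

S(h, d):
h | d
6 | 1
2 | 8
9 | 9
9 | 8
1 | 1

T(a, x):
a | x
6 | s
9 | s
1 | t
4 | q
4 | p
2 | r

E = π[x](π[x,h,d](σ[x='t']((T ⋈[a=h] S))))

σ filters on x, owned by the left side.
E' = π[x](π[x,h,d]((σ[x='t'](T) ⋈[a=h] S)))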